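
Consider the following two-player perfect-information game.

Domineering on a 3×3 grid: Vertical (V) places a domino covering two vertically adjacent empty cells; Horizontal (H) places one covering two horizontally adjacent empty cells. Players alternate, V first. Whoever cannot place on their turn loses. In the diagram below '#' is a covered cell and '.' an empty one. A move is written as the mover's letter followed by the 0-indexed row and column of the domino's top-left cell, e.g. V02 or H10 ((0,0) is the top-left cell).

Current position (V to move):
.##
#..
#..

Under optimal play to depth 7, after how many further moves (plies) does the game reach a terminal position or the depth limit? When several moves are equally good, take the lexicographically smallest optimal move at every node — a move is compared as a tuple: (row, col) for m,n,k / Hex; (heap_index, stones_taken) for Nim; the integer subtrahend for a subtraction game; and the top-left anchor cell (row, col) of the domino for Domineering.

PV length from [.##/#../#..]: 1 ply

[.##/#../#..] V move#1: V11:+1/.##/##./##.*, V12:+1/.##/#.#/#.#
[.##/##./##.] end (terminal -1, H#2); searched .##/#../#.. to 7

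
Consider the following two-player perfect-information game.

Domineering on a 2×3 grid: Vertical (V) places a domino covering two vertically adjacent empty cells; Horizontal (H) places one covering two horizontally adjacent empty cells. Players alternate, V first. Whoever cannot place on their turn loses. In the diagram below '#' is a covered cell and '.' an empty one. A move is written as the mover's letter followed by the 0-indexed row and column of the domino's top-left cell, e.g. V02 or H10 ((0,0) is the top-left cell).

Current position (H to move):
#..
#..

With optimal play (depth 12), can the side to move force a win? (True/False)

[#../#..] H move#1: H01:+1/###/#..*, H11:+1/#../###
[###/#..] end (terminal -1, V#2); searched #../#.. to 12

H winning at [#../#..]: True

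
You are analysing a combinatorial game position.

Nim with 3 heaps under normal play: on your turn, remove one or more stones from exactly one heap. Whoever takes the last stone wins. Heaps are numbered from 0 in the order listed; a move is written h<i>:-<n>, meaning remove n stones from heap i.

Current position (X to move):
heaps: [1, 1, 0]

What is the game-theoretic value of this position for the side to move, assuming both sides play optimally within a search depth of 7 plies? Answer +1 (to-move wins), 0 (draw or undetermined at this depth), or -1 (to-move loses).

[(1,1,0)] X move#1: h0:-1:-1/(0,1,0)*, h1:-1:-1/(1,0,0)
[(0,1,0)] O move#2: h1:-1:+1/(0,0,0)*
[(0,0,0)] end (terminal -1, X#3); searched (1,1,0) to 7

value((1,1,0), X) = -1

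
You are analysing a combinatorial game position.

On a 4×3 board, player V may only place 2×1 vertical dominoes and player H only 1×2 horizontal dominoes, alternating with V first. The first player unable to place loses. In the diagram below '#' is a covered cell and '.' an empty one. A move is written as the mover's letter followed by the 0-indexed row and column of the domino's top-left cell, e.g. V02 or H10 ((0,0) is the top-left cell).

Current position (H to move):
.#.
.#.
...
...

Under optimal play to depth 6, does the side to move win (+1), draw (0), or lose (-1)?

value(.#./.#./.../..., H) = -1

[.#./.#./.../...] H move#1: H20:-1/.#./.#./##./...*, H21:-1/.#./.#./.##/..., H30:-1/.#./.#./.../##., H31:-1/.#./.#./.../.##
[.#./.#./##./...] V move#2: V00:+1/##./##./##./...*, V02:+1/.##/.##/##./..., V12:+1/.#./.##/###/..., V22:+1/.#./.#./###/..#
[##./##./##./...] H move#3: H30:-1/##./##./##./##.*, H31:-1/##./##./##./.##
[##./##./##./##.] V move#4: V02:+1/###/###/##./##.*, V12:+1/##./###/###/##., V22:+1/##./##./###/###
[###/###/##./##.] end (terminal -1, H#5); searched .#./.#./.../... to 6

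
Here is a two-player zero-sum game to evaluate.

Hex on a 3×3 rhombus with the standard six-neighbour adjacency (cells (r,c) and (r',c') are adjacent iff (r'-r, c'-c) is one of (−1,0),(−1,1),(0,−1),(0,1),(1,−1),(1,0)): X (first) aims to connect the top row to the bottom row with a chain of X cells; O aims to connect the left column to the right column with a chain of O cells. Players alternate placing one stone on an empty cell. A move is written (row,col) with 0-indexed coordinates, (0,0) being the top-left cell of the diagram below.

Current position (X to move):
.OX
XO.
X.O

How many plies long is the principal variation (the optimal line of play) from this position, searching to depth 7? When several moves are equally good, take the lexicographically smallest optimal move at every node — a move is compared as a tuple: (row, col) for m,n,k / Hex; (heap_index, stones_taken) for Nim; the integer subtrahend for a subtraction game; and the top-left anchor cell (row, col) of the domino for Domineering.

PV length from [.OX/XO./X.O]: 1 ply

[.OX/XO./X.O] X move#1: (0,0):+1/XOX/XO./X.O*, (1,2):+1/.OX/XOX/X.O, (2,1):+1/.OX/XO./XXO
[XOX/XO./X.O] end (terminal -1, O#2); searched .OX/XO./X.O to 7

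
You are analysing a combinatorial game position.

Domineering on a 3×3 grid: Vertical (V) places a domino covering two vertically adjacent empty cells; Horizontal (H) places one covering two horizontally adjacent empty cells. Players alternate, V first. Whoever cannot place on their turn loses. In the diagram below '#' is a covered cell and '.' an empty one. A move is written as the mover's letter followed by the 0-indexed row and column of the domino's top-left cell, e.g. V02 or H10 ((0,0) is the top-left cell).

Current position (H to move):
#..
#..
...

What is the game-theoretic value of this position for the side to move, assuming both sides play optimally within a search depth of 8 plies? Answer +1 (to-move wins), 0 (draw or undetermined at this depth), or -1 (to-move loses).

ply 1, H at #../#../... | H01=-1→###/#../...; H11=+1→#../###/...*; H20=-1→#../#../##.; H21=-1→#../#../.##
ply 2: #../###/... is terminal -1 (V); from #../#../... depth 8

value(#../#../..., H) = +1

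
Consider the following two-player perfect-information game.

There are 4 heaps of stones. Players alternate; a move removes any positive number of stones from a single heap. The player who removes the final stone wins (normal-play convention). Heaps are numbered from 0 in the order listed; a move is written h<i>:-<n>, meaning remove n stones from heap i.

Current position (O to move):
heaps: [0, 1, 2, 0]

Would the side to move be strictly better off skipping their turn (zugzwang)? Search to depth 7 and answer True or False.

[(0,1,2,0)] O move#1: h1:-1:-1/(0,0,2,0), h2:-1:+1/(0,1,1,0)*, h2:-2:-1/(0,1,0,0)
[(0,1,1,0)] X move#2: h1:-1:-1/(0,0,1,0)*, h2:-1:-1/(0,1,0,0)
[(0,0,1,0)] O move#3: h2:-1:+1/(0,0,0,0)*
[(0,0,0,0)] end (terminal -1, X#4); searched (0,1,2,0) to 7
pass branch (X moves first from the same position):
  | [(0,1,2,0)] X move#1: h1:-1:-1/(0,0,2,0), h2:-1:+1/(0,1,1,0)*, h2:-2:-1/(0,1,0,0)
  | [(0,1,1,0)] O move#2: h1:-1:-1/(0,0,1,0)*, h2:-1:-1/(0,1,0,0)
  | [(0,0,1,0)] X move#3: h2:-1:+1/(0,0,0,0)*
  | [(0,0,0,0)] end (terminal -1, O#4); searched (0,1,2,0) to 7
O moving scores +1; O passing scores -1

zugzwang((0,1,2,0), O) = False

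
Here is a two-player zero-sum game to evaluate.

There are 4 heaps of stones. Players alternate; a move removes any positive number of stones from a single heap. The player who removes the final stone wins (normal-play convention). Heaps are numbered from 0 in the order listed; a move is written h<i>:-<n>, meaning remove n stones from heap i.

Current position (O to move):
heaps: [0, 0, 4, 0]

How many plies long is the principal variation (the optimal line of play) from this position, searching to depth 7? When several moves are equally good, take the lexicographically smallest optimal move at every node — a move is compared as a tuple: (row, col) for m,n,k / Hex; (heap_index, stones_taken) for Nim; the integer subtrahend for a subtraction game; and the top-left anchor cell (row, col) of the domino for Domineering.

PV length from [(0,0,4,0)]: 1 ply

[(0,0,4,0)] O move#1: h2:-1:-1/(0,0,3,0), h2:-2:-1/(0,0,2,0), h2:-3:-1/(0,0,1,0), h2:-4:+1/(0,0,0,0)*
[(0,0,0,0)] end (terminal -1, X#2); searched (0,0,4,0) to 7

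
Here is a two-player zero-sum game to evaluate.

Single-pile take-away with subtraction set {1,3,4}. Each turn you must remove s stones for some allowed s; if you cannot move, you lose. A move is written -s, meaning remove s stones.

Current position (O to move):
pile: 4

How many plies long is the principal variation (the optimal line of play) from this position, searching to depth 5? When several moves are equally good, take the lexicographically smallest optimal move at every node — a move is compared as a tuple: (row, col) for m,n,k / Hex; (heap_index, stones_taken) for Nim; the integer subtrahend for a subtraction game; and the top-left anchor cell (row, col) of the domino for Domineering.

p1 O@[4]: -1[3]-1 -3[1]-1 -4[0]+1*
p2 X@[0] terminal -1; root [4] d5

PV length from [4]: 1 ply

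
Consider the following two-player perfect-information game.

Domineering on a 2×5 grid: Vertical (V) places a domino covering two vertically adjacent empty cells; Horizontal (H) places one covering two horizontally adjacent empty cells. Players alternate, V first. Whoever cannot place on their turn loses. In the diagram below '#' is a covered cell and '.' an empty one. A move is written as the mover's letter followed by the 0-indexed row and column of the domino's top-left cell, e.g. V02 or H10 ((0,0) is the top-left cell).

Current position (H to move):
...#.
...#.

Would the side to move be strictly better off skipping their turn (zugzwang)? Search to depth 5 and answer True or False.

zugzwang(...#./...#., H) = False

ply 1, H at ...#./...#. | H00=-1→##.#./...#.*; H01=-1→.###./...#.; H10=-1→...#./##.#.; H11=-1→...#./.###.
ply 2, V at ##.#./...#. | V02=+1→####./..##.*; V04=-1→##.##/...##
ply 3, H at ####./..##. | H10=-1→####./####.*
ply 4, V at ####./####. | V04=+1→#####/#####*
ply 5: #####/##### is terminal -1 (H); from ...#./...#. depth 5
if H skipped the turn, V would face:
~ ply 1, V at ...#./...#. | V00=-1→#..#./#..#.; V01=+1→.#.#./.#.#.*; V02=-1→..##./..##.; V04=-1→...##/...##
~ ply 2: .#.#./.#.#. is terminal -1 (H); from ...#./...#. depth 5
compare (H): move=-1 vs pass=-1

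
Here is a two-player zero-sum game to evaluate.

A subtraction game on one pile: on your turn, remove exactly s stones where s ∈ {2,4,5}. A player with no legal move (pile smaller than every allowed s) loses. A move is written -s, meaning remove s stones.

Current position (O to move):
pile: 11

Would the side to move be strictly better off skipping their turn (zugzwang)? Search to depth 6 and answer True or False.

zugzwang(11, O) = False

p1 O@[11]: -2[9]-1 -4[7]+1* -5[6]-1
p2 X@[7]: -2[5]-1* -4[3]-1 -5[2]-1
p3 O@[5]: -2[3]-1 -4[1]+1* -5[0]+1
p4 X@[1] terminal -1; root [11] d6
if O skipped the turn, X would face:
~ p1 X@[11]: -2[9]-1 -4[7]+1* -5[6]-1
~ p2 O@[7]: -2[5]-1* -4[3]-1 -5[2]-1
~ p3 X@[5]: -2[3]-1 -4[1]+1* -5[0]+1
~ p4 O@[1] terminal -1; root [11] d6
compare (O): move=+1 vs pass=-1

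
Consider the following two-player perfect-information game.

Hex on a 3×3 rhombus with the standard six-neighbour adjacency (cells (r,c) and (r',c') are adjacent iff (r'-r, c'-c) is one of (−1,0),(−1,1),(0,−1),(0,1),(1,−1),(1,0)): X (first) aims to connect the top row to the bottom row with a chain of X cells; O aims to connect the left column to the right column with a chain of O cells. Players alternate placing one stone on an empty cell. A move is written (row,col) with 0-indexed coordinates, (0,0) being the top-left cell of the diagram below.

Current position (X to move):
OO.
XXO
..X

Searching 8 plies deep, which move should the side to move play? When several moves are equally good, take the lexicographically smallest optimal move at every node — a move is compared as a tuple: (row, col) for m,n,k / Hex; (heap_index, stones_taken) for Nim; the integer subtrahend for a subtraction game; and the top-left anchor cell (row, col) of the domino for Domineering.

[OO./XXO/..X] X move#1: (0,2):+1/OOX/XXO/..X*, (2,0):-1/OO./XXO/X.X, (2,1):-1/OO./XXO/.XX
[OOX/XXO/..X] O move#2: (2,0):-1/OOX/XXO/O.X*, (2,1):-1/OOX/XXO/.OX
[OOX/XXO/O.X] X move#3: (2,1):+1/OOX/XXO/OXX*
[OOX/XXO/OXX] end (terminal -1, O#4); searched OO./XXO/..X to 8

X's best at [OO./XXO/..X]: (0,2)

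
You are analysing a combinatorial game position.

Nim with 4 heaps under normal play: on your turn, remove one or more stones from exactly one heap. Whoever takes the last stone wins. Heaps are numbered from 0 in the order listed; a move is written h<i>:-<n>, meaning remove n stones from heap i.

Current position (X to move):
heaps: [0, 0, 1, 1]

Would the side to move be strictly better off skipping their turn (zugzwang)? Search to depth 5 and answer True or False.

zugzwang((0,0,1,1), X) = True

p1 X@[(0,0,1,1)]: h2:-1[(0,0,0,1)]-1* h3:-1[(0,0,1,0)]-1
p2 O@[(0,0,0,1)]: h3:-1[(0,0,0,0)]+1*
p3 X@[(0,0,0,0)] terminal -1; root [(0,0,1,1)] d5
pass branch (O moves first from the same position):
  | p1 O@[(0,0,1,1)]: h2:-1[(0,0,0,1)]-1* h3:-1[(0,0,1,0)]-1
  | p2 X@[(0,0,0,1)]: h3:-1[(0,0,0,0)]+1*
  | p3 O@[(0,0,0,0)] terminal -1; root [(0,0,1,1)] d5
X moving scores -1; X passing scores +1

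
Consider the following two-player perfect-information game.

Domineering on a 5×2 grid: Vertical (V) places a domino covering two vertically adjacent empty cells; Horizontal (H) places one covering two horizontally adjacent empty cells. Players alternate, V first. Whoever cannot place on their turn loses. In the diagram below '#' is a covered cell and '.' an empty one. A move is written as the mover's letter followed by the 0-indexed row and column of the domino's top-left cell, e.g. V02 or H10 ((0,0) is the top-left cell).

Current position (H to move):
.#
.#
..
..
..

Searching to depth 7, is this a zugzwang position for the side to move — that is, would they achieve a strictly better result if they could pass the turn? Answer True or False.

ply 1, H at .#/.#/../../.. | H20=-1→.#/.#/##/../..; H30=+1→.#/.#/../##/..*; H40=-1→.#/.#/../../##
ply 2, V at .#/.#/../##/.. | V00=-1→##/##/../##/..*; V10=-1→.#/##/#./##/..
ply 3, H at ##/##/../##/.. | H20=+1→##/##/##/##/..*; H40=+1→##/##/../##/##
ply 4: ##/##/##/##/.. is terminal -1 (V); from .#/.#/../../.. depth 7
if H skipped the turn, V would face:
~ ply 1, V at .#/.#/../../.. | V00=-1→##/##/../../..; V10=-1→.#/##/#./../..; V20=+1→.#/.#/#./#./..*; V21=+1→.#/.#/.#/.#/..; V30=+1→.#/.#/../#./#.; V31=+1→.#/.#/../.#/.#
~ ply 2, H at .#/.#/#./#./.. | H40=-1→.#/.#/#./#./##*
~ ply 3, V at .#/.#/#./#./## | V00=+1→##/##/#./#./##*; V21=+1→.#/.#/##/##/##
~ ply 4: ##/##/#./#./## is terminal -1 (H); from .#/.#/../../.. depth 7
compare (H): move=+1 vs pass=-1

zugzwang(.#/.#/../../.., H) = False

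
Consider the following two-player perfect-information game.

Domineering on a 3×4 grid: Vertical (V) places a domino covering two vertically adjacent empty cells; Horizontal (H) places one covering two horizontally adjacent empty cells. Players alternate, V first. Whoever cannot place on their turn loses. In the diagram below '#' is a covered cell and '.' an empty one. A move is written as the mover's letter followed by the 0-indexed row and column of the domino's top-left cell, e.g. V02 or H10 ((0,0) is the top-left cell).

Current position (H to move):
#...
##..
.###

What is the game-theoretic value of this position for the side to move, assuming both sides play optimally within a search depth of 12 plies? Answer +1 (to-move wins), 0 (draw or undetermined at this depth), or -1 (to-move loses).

ply 1, H at #.../##../.### | H01=-1→###./##../.###; H02=+1→#.##/##../.###*; H12=+1→#.../####/.###
ply 2: #.##/##../.### is terminal -1 (V); from #.../##../.### depth 12

value(#.../##../.###, H) = +1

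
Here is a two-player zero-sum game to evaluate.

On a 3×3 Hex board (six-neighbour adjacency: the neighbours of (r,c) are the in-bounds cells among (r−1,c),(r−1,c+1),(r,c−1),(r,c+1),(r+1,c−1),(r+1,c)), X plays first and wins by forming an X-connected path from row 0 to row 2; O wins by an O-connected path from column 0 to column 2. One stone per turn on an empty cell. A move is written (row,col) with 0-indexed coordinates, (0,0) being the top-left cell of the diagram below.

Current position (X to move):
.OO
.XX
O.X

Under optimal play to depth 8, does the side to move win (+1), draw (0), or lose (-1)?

value(.OO/.XX/O.X, X) = -1

[.OO/.XX/O.X] X move#1: (0,0):-1/XOO/.XX/O.X*, (1,0):-1/.OO/XXX/O.X, (2,1):-1/.OO/.XX/OXX
[XOO/.XX/O.X] O move#2: (1,0):+1/XOO/OXX/O.X*, (2,1):-1/XOO/.XX/OOX
[XOO/OXX/O.X] end (terminal -1, X#3); searched .OO/.XX/O.X to 8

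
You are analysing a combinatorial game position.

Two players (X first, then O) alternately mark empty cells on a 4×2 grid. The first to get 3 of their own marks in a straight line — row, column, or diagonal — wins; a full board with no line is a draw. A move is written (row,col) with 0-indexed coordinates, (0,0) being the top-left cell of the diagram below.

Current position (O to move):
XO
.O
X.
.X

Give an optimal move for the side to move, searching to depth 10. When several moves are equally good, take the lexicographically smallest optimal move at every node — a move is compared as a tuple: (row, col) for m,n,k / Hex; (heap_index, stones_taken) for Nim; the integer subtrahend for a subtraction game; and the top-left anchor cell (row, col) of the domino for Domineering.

p1 O@[XO/.O/X./.X]: (1,0)[XO/OO/X./.X]+0 (2,1)[XO/.O/XO/.X]+1* (3,0)[XO/.O/X./OX]-1
p2 X@[XO/.O/XO/.X] terminal -1; root [XO/.O/X./.X] d10

O's best at [XO/.O/X./.X]: (2,1)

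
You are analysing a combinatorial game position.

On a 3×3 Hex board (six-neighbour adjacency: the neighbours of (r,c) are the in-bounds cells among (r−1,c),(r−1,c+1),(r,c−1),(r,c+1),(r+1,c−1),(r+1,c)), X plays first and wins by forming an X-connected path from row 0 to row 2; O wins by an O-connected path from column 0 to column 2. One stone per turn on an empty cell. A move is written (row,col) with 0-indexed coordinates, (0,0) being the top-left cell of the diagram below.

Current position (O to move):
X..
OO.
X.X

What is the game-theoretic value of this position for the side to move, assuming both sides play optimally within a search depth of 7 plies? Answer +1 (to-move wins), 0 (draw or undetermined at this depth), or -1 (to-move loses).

value(X../OO./X.X, O) = +1

p1 O@[X../OO./X.X]: (0,1)[XO./OO./X.X]+1* (0,2)[X.O/OO./X.X]+1 (1,2)[X../OOO/X.X]+1 (2,1)[X../OO./XOX]+1
p2 X@[XO./OO./X.X]: (0,2)[XOX/OO./X.X]-1* (1,2)[XO./OOX/X.X]-1 (2,1)[XO./OO./XXX]-1
p3 O@[XOX/OO./X.X]: (1,2)[XOX/OOO/X.X]+1* (2,1)[XOX/OO./XOX]-1
p4 X@[XOX/OOO/X.X] terminal -1; root [X../OO./X.X] d7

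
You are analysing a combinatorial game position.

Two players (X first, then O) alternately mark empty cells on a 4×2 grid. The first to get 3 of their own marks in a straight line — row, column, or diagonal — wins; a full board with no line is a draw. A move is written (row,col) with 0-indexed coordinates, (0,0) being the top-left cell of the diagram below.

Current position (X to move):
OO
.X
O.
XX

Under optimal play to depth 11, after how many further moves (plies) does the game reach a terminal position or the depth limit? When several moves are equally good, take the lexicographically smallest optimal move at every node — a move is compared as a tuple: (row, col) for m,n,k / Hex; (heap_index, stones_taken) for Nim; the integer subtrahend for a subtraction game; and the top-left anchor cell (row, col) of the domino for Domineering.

PV length from [OO/.X/O./XX]: 1 ply

ply 1, X at OO/.X/O./XX | (1,0)=+0→OO/XX/O./XX; (2,1)=+1→OO/.X/OX/XX*
ply 2: OO/.X/OX/XX is terminal -1 (O); from OO/.X/O./XX depth 11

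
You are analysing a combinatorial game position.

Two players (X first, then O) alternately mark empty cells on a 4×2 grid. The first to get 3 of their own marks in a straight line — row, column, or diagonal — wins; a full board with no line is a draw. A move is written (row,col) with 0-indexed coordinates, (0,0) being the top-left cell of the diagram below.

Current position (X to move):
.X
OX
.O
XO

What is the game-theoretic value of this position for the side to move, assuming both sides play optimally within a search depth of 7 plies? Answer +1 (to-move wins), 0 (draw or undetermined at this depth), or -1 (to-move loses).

ply 1, X at .X/OX/.O/XO | (0,0)=+0→XX/OX/.O/XO*; (2,0)=+0→.X/OX/XO/XO
ply 2, O at XX/OX/.O/XO | (2,0)=+0→XX/OX/OO/XO*
ply 3: XX/OX/OO/XO is terminal +0 (X); from .X/OX/.O/XO depth 7

value(.X/OX/.O/XO, X) = 0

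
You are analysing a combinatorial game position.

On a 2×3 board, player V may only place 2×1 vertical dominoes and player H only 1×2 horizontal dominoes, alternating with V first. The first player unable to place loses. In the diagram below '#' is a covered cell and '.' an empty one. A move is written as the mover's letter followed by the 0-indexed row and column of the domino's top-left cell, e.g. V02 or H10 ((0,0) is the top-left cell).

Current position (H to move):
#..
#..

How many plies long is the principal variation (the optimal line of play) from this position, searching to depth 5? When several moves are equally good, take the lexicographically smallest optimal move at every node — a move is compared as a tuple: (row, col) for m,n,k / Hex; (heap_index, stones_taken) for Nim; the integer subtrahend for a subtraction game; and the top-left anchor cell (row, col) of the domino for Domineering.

PV length from [#../#..]: 1 ply

[#../#..] H move#1: H01:+1/###/#..*, H11:+1/#../###
[###/#..] end (terminal -1, V#2); searched #../#.. to 5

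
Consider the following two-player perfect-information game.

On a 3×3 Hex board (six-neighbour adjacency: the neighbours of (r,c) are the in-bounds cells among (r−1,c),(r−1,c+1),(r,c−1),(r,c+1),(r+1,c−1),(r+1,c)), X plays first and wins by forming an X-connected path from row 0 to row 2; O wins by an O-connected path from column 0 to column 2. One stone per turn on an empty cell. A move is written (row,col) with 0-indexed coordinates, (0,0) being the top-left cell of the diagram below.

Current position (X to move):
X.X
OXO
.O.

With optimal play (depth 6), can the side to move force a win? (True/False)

X winning at [X.X/OXO/.O.]: True

ply 1, X at X.X/OXO/.O. | (0,1)=-1→XXX/OXO/.O.; (2,0)=+1→X.X/OXO/XO.*; (2,2)=-1→X.X/OXO/.OX
ply 2: X.X/OXO/XO. is terminal -1 (O); from X.X/OXO/.O. depth 6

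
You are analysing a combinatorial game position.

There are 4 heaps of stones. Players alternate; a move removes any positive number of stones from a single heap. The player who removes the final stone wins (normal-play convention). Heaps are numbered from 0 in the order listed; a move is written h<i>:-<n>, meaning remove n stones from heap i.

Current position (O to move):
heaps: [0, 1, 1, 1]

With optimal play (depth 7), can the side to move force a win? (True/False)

O winning at [(0,1,1,1)]: True

p1 O@[(0,1,1,1)]: h1:-1[(0,0,1,1)]+1* h2:-1[(0,1,0,1)]+1 h3:-1[(0,1,1,0)]+1
p2 X@[(0,0,1,1)]: h2:-1[(0,0,0,1)]-1* h3:-1[(0,0,1,0)]-1
p3 O@[(0,0,0,1)]: h3:-1[(0,0,0,0)]+1*
p4 X@[(0,0,0,0)] terminal -1; root [(0,1,1,1)] d7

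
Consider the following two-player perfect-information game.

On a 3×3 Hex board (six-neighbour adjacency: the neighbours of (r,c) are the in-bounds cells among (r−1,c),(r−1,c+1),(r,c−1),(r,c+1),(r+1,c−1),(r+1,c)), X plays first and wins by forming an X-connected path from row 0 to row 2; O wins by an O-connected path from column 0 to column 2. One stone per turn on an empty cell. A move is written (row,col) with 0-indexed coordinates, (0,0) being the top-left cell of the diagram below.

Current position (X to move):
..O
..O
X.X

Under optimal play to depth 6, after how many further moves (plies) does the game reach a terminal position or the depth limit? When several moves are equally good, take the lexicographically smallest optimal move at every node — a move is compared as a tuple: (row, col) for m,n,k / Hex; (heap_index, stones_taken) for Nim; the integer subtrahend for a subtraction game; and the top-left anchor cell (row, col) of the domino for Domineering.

PV length from [..O/..O/X.X]: 3 plies

[..O/..O/X.X] X move#1: (0,0):-1/X.O/..O/X.X, (0,1):+1/.XO/..O/X.X*, (1,0):+1/..O/X.O/X.X, (1,1):-1/..O/.XO/X.X, (2,1):-1/..O/..O/XXX
[.XO/..O/X.X] O move#2: (0,0):-1/OXO/..O/X.X*, (1,0):-1/.XO/O.O/X.X, (1,1):-1/.XO/.OO/X.X, (2,1):-1/.XO/..O/XOX
[OXO/..O/X.X] X move#3: (1,0):+1/OXO/X.O/X.X*, (1,1):+1/OXO/.XO/X.X, (2,1):+1/OXO/..O/XXX
[OXO/X.O/X.X] end (terminal -1, O#4); searched ..O/..O/X.X to 6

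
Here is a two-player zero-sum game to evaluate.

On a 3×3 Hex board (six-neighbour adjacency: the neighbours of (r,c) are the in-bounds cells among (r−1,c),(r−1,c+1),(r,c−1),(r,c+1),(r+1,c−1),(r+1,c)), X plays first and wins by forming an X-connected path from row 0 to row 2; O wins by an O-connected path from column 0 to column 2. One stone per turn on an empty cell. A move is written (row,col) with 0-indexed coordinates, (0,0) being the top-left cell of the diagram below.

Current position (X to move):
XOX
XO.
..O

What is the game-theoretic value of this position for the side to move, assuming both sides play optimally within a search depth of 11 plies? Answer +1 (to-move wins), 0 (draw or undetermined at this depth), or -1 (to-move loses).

value(XOX/XO./..O, X) = +1

[XOX/XO./..O] X move#1: (1,2):+1/XOX/XOX/..O*, (2,0):+1/XOX/XO./X.O, (2,1):+1/XOX/XO./.XO
[XOX/XOX/..O] O move#2: (2,0):-1/XOX/XOX/O.O*, (2,1):-1/XOX/XOX/.OO
[XOX/XOX/O.O] X move#3: (2,1):+1/XOX/XOX/OXO*
[XOX/XOX/OXO] end (terminal -1, O#4); searched XOX/XO./..O to 11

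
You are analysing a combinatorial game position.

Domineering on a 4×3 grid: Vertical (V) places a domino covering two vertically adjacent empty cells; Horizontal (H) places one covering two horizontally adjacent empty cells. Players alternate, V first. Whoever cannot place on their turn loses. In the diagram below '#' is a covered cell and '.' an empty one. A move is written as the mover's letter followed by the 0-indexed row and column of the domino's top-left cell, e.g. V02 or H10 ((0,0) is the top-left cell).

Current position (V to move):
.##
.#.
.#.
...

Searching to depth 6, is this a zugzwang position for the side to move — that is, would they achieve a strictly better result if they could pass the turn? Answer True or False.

zugzwang(.##/.#./.#./..., V) = False

[.##/.#./.#./...] V move#1: V00:+1/###/##./.#./...*, V10:+1/.##/##./##./..., V12:+1/.##/.##/.##/..., V20:+1/.##/.#./##./#.., V22:+1/.##/.#./.##/..#
[###/##./.#./...] H move#2: H30:-1/###/##./.#./##.*, H31:-1/###/##./.#./.##
[###/##./.#./##.] V move#3: V12:+1/###/###/.##/##.*, V22:+1/###/##./.##/###
[###/###/.##/##.] end (terminal -1, H#4); searched .##/.#./.#./... to 6
pass branch (H moves first from the same position):
  | [.##/.#./.#./...] H move#1: H30:-1/.##/.#./.#./##.*, H31:-1/.##/.#./.#./.##
  | [.##/.#./.#./##.] V move#2: V00:+1/###/##./.#./##.*, V10:+1/.##/##./##./##., V12:+1/.##/.##/.##/##., V22:+1/.##/.#./.##/###
  | [###/##./.#./##.] end (terminal -1, H#3); searched .##/.#./.#./... to 6
V moving scores +1; V passing scores +1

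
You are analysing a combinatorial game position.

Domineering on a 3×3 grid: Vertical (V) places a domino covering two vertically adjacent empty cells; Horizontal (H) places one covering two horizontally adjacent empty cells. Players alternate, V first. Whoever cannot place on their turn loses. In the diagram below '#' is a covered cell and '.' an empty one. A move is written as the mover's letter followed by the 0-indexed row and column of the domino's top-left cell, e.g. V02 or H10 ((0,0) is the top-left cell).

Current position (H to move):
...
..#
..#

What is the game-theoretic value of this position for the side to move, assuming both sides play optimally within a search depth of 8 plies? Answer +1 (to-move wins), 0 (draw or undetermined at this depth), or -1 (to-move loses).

ply 1, H at .../..#/..# | H00=-1→##./..#/..#; H01=-1→.##/..#/..#; H10=+1→.../###/..#*; H20=-1→.../..#/###
ply 2: .../###/..# is terminal -1 (V); from .../..#/..# depth 8

value(.../..#/..#, H) = +1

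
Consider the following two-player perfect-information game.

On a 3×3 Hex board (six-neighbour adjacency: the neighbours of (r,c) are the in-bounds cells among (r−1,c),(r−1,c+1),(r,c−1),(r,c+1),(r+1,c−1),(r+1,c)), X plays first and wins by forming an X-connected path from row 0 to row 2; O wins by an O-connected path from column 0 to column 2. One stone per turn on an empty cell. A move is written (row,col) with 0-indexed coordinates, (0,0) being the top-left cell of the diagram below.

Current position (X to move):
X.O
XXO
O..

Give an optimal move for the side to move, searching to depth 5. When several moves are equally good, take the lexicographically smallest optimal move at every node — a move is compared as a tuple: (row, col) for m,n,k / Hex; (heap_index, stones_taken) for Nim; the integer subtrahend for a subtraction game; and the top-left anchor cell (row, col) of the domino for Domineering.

X's best at [X.O/XXO/O..]: (2,1)

p1 X@[X.O/XXO/O..]: (0,1)[XXO/XXO/O..]-1 (2,1)[X.O/XXO/OX.]+1* (2,2)[X.O/XXO/O.X]-1
p2 O@[X.O/XXO/OX.] terminal -1; root [X.O/XXO/O..] d5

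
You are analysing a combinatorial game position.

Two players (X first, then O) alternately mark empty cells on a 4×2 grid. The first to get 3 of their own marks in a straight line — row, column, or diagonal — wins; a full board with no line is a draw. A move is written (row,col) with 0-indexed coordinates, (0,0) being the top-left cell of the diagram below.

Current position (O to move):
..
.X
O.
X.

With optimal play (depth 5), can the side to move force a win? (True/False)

[../.X/O./X.] O move#1: (0,0):+0/O./.X/O./X.*, (0,1):+0/.O/.X/O./X., (1,0):+0/../OX/O./X., (2,1):+0/../.X/OO/X., (3,1):+0/../.X/O./XO
[O./.X/O./X.] X move#2: (0,1):-1/OX/.X/O./X., (1,0):+0/O./XX/O./X.*, (2,1):-1/O./.X/OX/X., (3,1):-1/O./.X/O./XX
[O./XX/O./X.] O move#3: (0,1):+0/OO/XX/O./X.*, (2,1):+0/O./XX/OO/X., (3,1):+0/O./XX/O./XO
[OO/XX/O./X.] X move#4: (2,1):+0/OO/XX/OX/X.*, (3,1):+0/OO/XX/O./XX
[OO/XX/OX/X.] O move#5: (3,1):+0/OO/XX/OX/XO*
[OO/XX/OX/XO] end (terminal +0, X#6); searched ../.X/O./X. to 5

O winning at [../.X/O./X.]: False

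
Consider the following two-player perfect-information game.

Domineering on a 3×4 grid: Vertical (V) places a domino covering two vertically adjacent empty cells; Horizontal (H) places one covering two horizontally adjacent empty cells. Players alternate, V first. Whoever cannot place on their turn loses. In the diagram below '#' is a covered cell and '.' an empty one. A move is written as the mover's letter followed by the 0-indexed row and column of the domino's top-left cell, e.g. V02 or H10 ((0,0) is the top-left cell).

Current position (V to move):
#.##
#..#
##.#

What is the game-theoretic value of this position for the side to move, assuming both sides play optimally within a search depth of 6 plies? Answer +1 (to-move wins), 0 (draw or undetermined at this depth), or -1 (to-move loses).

p1 V@[#.##/#..#/##.#]: V01[####/##.#/##.#]+1* V12[#.##/#.##/####]+1
p2 H@[####/##.#/##.#] terminal -1; root [#.##/#..#/##.#] d6

value(#.##/#..#/##.#, V) = +1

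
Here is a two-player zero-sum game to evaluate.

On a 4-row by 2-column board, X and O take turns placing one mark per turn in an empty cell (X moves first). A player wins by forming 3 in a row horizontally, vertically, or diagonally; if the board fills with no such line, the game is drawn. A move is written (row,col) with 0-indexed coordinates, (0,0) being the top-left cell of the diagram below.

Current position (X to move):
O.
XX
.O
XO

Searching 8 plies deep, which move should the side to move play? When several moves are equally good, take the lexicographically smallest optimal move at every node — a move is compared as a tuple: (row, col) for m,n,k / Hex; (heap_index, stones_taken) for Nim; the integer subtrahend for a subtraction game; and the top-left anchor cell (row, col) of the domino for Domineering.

[O./XX/.O/XO] X move#1: (0,1):+0/OX/XX/.O/XO, (2,0):+1/O./XX/XO/XO*
[O./XX/XO/XO] end (terminal -1, O#2); searched O./XX/.O/XO to 8

X's best at [O./XX/.O/XO]: (2,0)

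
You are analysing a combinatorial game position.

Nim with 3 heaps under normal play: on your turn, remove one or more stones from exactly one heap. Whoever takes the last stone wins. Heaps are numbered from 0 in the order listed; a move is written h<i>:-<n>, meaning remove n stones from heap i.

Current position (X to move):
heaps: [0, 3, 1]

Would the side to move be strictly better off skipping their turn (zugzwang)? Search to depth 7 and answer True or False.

zugzwang((0,3,1), X) = False

p1 X@[(0,3,1)]: h1:-1[(0,2,1)]-1 h1:-2[(0,1,1)]+1* h1:-3[(0,0,1)]-1 h2:-1[(0,3,0)]-1
p2 O@[(0,1,1)]: h1:-1[(0,0,1)]-1* h2:-1[(0,1,0)]-1
p3 X@[(0,0,1)]: h2:-1[(0,0,0)]+1*
p4 O@[(0,0,0)] terminal -1; root [(0,3,1)] d7
pass branch (O moves first from the same position):
  | p1 O@[(0,3,1)]: h1:-1[(0,2,1)]-1 h1:-2[(0,1,1)]+1* h1:-3[(0,0,1)]-1 h2:-1[(0,3,0)]-1
  | p2 X@[(0,1,1)]: h1:-1[(0,0,1)]-1* h2:-1[(0,1,0)]-1
  | p3 O@[(0,0,1)]: h2:-1[(0,0,0)]+1*
  | p4 X@[(0,0,0)] terminal -1; root [(0,3,1)] d7
X moving scores +1; X passing scores -1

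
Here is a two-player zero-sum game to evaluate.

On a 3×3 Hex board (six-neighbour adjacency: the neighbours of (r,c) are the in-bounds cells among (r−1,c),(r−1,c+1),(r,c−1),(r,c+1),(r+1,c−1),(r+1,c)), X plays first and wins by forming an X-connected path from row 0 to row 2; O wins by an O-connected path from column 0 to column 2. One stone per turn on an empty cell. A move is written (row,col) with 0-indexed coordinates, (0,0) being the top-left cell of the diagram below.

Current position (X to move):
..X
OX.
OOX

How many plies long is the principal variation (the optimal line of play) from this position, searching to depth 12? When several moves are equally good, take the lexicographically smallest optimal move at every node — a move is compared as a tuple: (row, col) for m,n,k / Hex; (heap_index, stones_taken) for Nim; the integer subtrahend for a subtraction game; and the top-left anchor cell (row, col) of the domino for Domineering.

[..X/OX./OOX] X move#1: (0,0):-1/X.X/OX./OOX, (0,1):-1/.XX/OX./OOX, (1,2):+1/..X/OXX/OOX*
[..X/OXX/OOX] end (terminal -1, O#2); searched ..X/OX./OOX to 12

PV length from [..X/OX./OOX]: 1 ply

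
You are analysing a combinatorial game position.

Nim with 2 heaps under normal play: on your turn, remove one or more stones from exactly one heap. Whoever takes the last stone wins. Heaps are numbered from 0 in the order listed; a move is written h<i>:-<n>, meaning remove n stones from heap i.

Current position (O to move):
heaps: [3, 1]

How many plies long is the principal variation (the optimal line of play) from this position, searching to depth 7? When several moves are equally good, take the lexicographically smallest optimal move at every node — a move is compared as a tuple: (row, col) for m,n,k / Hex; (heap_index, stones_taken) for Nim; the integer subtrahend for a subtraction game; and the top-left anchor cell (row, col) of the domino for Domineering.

PV length from [(3,1)]: 3 plies

[(3,1)] O move#1: h0:-1:-1/(2,1), h0:-2:+1/(1,1)*, h0:-3:-1/(0,1), h1:-1:-1/(3,0)
[(1,1)] X move#2: h0:-1:-1/(0,1)*, h1:-1:-1/(1,0)
[(0,1)] O move#3: h1:-1:+1/(0,0)*
[(0,0)] end (terminal -1, X#4); searched (3,1) to 7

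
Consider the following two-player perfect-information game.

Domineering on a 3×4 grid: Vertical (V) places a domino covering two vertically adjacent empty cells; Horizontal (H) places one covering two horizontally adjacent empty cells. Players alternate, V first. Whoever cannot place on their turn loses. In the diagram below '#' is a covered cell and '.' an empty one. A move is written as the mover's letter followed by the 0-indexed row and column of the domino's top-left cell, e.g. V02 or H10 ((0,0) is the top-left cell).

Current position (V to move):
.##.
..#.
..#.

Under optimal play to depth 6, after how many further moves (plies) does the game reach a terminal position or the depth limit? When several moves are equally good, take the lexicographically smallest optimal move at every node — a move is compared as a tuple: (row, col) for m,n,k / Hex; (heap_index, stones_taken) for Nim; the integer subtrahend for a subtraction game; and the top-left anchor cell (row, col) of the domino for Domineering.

PV length from [.##./..#./..#.]: 3 plies

p1 V@[.##./..#./..#.]: V00[###./#.#./..#.]+1* V03[.###/..##/..#.]-1 V10[.##./#.#./#.#.]+1 V11[.##./.##./.##.]+1 V13[.##./..##/..##]-1
p2 H@[###./#.#./..#.]: H20[###./#.#./###.]-1*
p3 V@[###./#.#./###.]: V03[####/#.##/###.]+1* V13[###./#.##/####]+1
p4 H@[####/#.##/###.] terminal -1; root [.##./..#./..#.] d6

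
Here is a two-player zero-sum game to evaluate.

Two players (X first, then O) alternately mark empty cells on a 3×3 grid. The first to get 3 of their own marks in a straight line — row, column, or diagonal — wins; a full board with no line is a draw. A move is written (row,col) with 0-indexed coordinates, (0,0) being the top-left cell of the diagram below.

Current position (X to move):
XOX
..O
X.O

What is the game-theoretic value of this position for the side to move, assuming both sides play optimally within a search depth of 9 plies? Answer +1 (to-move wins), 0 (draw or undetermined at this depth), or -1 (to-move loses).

[XOX/..O/X.O] X move#1: (1,0):+1/XOX/X.O/X.O*, (1,1):+1/XOX/.XO/X.O, (2,1):+1/XOX/..O/XXO
[XOX/X.O/X.O] end (terminal -1, O#2); searched XOX/..O/X.O to 9

value(XOX/..O/X.O, X) = +1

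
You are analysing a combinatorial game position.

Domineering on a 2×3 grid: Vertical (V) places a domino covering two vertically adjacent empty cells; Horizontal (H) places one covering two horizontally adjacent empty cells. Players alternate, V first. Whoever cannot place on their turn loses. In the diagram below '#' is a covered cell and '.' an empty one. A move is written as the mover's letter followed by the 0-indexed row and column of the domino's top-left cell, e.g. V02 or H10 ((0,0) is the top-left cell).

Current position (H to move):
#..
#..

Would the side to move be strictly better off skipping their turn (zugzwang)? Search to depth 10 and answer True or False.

p1 H@[#../#..]: H01[###/#..]+1* H11[#../###]+1
p2 V@[###/#..] terminal -1; root [#../#..] d10
if H skipped the turn, V would face:
~ p1 V@[#../#..]: V01[##./##.]+1* V02[#.#/#.#]+1
~ p2 H@[##./##.] terminal -1; root [#../#..] d10
compare (H): move=+1 vs pass=-1

zugzwang(#../#.., H) = False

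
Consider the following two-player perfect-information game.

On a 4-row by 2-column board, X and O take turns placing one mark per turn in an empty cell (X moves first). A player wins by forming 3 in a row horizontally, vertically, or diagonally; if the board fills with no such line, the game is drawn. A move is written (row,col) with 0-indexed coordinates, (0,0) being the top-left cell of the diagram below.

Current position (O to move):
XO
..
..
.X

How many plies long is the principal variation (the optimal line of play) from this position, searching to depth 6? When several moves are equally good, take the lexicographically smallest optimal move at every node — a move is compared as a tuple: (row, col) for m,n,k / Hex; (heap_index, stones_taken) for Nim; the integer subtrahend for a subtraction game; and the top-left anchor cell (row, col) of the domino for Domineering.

p1 O@[XO/../../.X]: (1,0)[XO/O./../.X]+0* (1,1)[XO/.O/../.X]+0 (2,0)[XO/../O./.X]+0 (2,1)[XO/../.O/.X]+0 (3,0)[XO/../../OX]+0
p2 X@[XO/O./../.X]: (1,1)[XO/OX/../.X]+0* (2,0)[XO/O./X./.X]+0 (2,1)[XO/O./.X/.X]+0 (3,0)[XO/O./../XX]+0
p3 O@[XO/OX/../.X]: (2,0)[XO/OX/O./.X]-1 (2,1)[XO/OX/.O/.X]+0* (3,0)[XO/OX/../OX]-1
p4 X@[XO/OX/.O/.X]: (2,0)[XO/OX/XO/.X]+0* (3,0)[XO/OX/.O/XX]+0
p5 O@[XO/OX/XO/.X]: (3,0)[XO/OX/XO/OX]+0*
p6 X@[XO/OX/XO/OX] terminal +0; root [XO/../../.X] d6

PV length from [XO/../../.X]: 5 plies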